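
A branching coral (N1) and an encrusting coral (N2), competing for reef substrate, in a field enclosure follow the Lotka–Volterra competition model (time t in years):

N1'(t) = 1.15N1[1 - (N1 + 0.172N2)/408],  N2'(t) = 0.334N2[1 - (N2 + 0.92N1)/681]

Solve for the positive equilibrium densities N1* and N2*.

Setting both brackets to zero gives the nullclines N1 + 0.172N2 = 408 and 0.92N1 + N2 = 681.
Substituting N2 = 681 - 0.92N1 into the first: N1(1 - 0.172·0.92) = 408 - 0.172·681.
So N1* = 291/0.842 = 346, and then N2* = 681 - 0.92·346 = 363.

N1* ≈ 346, N2* ≈ 363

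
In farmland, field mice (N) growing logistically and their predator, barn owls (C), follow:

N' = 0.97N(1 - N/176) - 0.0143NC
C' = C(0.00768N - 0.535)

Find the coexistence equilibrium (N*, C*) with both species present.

N* ≈ 69.7, C* ≈ 41

From dC/dt = 0 with C > 0: 0.00768N* = 0.535, so N* = 69.7.
Substitute into dN/dt = 0: 0.97(1 - 69.7/176) = 0.0143C*.
The bracket is 0.604, giving C* = 0.586/0.0143 = 41.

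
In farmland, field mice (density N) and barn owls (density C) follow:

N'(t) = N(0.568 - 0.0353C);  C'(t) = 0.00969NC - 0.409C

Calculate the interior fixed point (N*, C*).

N* ≈ 42.2, C* ≈ 16.1

Set dC/dt = 0 with C > 0: 0.00969N - 0.409 = 0, so N* = 0.409/0.00969 = 42.2.
Set dN/dt = 0 with N > 0: 0.568 - 0.0353C = 0, so C* = 0.568/0.0353 = 16.1.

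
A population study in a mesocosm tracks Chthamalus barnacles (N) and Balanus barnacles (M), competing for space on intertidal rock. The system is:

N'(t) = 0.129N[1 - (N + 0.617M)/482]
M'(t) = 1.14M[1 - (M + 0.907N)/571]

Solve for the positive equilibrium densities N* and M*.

N* ≈ 295, M* ≈ 304

Setting both brackets to zero gives the nullclines N + 0.617M = 482 and 0.907N + M = 571.
Substituting M = 571 - 0.907N into the first: N(1 - 0.617·0.907) = 482 - 0.617·571.
So N* = 130/0.44 = 295, and then M* = 571 - 0.907·295 = 304.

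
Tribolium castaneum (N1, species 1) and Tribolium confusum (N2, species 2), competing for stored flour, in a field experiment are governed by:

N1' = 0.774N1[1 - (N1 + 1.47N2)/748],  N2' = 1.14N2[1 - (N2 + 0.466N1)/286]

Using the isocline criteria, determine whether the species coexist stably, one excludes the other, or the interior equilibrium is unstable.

species 1 excludes species 2

Compare the nullcline intercepts: K1/α12 = 748/1.47 = 509 > K2 = 286; K2/α21 = 286/0.466 = 614 < K1 = 748.
Since the inequalities point opposite ways, species 1 can invade but species 2 cannot.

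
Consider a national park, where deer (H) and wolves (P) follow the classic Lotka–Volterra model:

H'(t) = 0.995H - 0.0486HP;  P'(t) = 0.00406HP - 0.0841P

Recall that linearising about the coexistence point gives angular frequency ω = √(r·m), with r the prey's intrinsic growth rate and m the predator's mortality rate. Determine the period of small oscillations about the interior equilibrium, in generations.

Here r = 0.995 and m = 0.0841, so r·m = 0.0837.
ω = √0.0837 = 0.289 per generation, hence T = 2π/ω ≈ 21.7 generations.

T ≈ 21.7 generations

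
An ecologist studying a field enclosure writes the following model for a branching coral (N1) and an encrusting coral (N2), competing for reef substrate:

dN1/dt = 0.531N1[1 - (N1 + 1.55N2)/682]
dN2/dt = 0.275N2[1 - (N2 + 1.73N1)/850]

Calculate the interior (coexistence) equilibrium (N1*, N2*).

Setting both brackets to zero gives the nullclines N1 + 1.55N2 = 682 and 1.73N1 + N2 = 850.
Substituting N2 = 850 - 1.73N1 into the first: N1(1 - 1.55·1.73) = 682 - 1.55·850.
So N1* = -636/-1.68 = 378, and then N2* = 850 - 1.73·378 = 196.

N1* ≈ 378, N2* ≈ 196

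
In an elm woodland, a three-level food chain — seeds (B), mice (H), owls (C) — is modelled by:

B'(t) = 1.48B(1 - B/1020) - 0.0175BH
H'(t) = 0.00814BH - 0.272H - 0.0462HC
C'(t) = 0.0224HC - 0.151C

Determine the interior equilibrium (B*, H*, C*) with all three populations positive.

From dC/dt = 0: 0.0224H* = 0.151, so H* = 6.74.
From dB/dt = 0: 1.48(1 - B*/1020) = 0.0175·6.74, giving B* = 1020·(1 - 0.0797) = 939.
From dH/dt = 0: 0.00814·939 - 0.272 = 0.0462C*, so C* = 7.37/0.0462 = 160.

B* ≈ 939, H* ≈ 6.74, C* ≈ 160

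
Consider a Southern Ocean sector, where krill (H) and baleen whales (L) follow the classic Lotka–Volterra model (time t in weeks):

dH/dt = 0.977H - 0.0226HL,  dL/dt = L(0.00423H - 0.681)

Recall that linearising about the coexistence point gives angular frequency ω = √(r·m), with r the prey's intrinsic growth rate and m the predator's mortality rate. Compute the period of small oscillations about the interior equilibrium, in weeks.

T ≈ 7.7 weeks

Here r = 0.977 and m = 0.681, so r·m = 0.665.
ω = √0.665 = 0.816 per week, hence T = 2π/ω ≈ 7.7 weeks.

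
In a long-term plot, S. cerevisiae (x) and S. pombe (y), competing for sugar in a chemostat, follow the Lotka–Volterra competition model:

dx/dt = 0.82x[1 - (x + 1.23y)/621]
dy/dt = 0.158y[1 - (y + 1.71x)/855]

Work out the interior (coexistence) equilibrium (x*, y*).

x* ≈ 390, y* ≈ 188

Setting both brackets to zero gives the nullclines x + 1.23y = 621 and 1.71x + y = 855.
Substituting y = 855 - 1.71x into the first: x(1 - 1.23·1.71) = 621 - 1.23·855.
So x* = -431/-1.1 = 390, and then y* = 855 - 1.71·390 = 188.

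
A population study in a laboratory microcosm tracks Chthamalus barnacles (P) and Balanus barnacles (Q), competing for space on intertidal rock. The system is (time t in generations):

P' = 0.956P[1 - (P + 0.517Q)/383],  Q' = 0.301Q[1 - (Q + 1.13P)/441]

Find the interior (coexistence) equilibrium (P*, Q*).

P* ≈ 373, Q* ≈ 19.7

Setting both brackets to zero gives the nullclines P + 0.517Q = 383 and 1.13P + Q = 441.
Substituting Q = 441 - 1.13P into the first: P(1 - 0.517·1.13) = 383 - 0.517·441.
So P* = 155/0.416 = 373, and then Q* = 441 - 1.13·373 = 19.7.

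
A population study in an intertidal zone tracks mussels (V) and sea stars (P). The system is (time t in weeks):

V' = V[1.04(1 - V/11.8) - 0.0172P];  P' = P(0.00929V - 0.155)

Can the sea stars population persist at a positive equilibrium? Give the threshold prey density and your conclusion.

Threshold V = 16.7; K < 16.7, so no, the predator goes extinct.

The predator equation gives dP/dt > 0 only when V > 0.155/0.00929 = 16.7.
Without the predator, V → K = 11.8. Since 11.8 < 16.7, the predator cannot invade.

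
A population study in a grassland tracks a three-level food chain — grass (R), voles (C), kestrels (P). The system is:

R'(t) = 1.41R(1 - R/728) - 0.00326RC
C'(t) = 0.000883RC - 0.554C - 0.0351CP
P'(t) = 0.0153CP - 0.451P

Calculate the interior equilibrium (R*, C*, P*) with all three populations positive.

R* ≈ 678, C* ≈ 29.5, P* ≈ 1.28

From dP/dt = 0: 0.0153C* = 0.451, so C* = 29.5.
From dR/dt = 0: 1.41(1 - R*/728) = 0.00326·29.5, giving R* = 728·(1 - 0.0682) = 678.
From dC/dt = 0: 0.000883·678 - 0.554 = 0.0351P*, so P* = 0.045/0.0351 = 1.28.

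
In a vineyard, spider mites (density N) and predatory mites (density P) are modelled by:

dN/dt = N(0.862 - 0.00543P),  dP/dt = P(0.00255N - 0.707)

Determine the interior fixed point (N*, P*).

N* ≈ 277, P* ≈ 159

Set dP/dt = 0 with P > 0: 0.00255N - 0.707 = 0, so N* = 0.707/0.00255 = 277.
Set dN/dt = 0 with N > 0: 0.862 - 0.00543P = 0, so P* = 0.862/0.00543 = 159.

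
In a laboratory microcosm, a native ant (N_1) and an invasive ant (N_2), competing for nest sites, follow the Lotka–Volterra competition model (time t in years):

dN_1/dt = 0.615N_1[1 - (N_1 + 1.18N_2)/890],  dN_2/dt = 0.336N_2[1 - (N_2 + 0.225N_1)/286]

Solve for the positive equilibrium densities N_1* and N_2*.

N_1* ≈ 752, N_2* ≈ 117

Setting both brackets to zero gives the nullclines N_1 + 1.18N_2 = 890 and 0.225N_1 + N_2 = 286.
Substituting N_2 = 286 - 0.225N_1 into the first: N_1(1 - 1.18·0.225) = 890 - 1.18·286.
So N_1* = 553/0.734 = 752, and then N_2* = 286 - 0.225·752 = 117.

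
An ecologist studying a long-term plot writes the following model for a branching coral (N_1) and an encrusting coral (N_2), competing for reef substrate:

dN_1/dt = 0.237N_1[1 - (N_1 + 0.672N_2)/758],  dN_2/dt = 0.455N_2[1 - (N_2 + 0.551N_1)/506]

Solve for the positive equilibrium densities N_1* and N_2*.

N_1* ≈ 664, N_2* ≈ 140

Setting both brackets to zero gives the nullclines N_1 + 0.672N_2 = 758 and 0.551N_1 + N_2 = 506.
Substituting N_2 = 506 - 0.551N_1 into the first: N_1(1 - 0.672·0.551) = 758 - 0.672·506.
So N_1* = 418/0.63 = 664, and then N_2* = 506 - 0.551·664 = 140.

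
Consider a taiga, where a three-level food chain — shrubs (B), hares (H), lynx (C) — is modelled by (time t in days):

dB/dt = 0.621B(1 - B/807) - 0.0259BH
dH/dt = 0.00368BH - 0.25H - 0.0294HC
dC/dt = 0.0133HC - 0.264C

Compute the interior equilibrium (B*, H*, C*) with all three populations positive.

From dC/dt = 0: 0.0133H* = 0.264, so H* = 19.8.
From dB/dt = 0: 0.621(1 - B*/807) = 0.0259·19.8, giving B* = 807·(1 - 0.828) = 139.
From dH/dt = 0: 0.00368·139 - 0.25 = 0.0294C*, so C* = 0.261/0.0294 = 8.88.

B* ≈ 139, H* ≈ 19.8, C* ≈ 8.88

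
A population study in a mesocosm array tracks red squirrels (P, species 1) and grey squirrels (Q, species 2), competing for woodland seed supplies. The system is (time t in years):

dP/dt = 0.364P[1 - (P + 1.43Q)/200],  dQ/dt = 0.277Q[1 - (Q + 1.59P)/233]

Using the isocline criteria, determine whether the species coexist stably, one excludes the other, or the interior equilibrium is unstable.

Compare the nullcline intercepts: K1/α12 = 200/1.43 = 140 < K2 = 233; K2/α21 = 233/1.59 = 147 < K1 = 200.
Since both are reversed, neither can invade when rare; the interior point is a saddle.

unstable coexistence (outcome depends on initial conditions)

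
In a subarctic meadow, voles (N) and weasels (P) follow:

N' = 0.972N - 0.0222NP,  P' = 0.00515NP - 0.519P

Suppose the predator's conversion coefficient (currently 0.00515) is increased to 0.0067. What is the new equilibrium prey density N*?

N* ≈ 77.5

At the interior fixed point, setting dP/dt = 0 with P > 0 fixes N* = (predator death rate)/(NP coefficient) — independent of the other coefficients.
With the change, N* = 0.519/0.0067 = 77.5; it falls from 101.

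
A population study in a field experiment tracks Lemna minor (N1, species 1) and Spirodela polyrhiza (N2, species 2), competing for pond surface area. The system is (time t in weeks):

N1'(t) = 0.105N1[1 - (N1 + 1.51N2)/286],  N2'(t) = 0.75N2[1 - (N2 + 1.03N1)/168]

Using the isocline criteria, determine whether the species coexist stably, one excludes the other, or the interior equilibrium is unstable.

species 1 excludes species 2

Compare the nullcline intercepts: K1/α12 = 286/1.51 = 189 > K2 = 168; K2/α21 = 168/1.03 = 163 < K1 = 286.
Since the inequalities point opposite ways, species 1 can invade but species 2 cannot.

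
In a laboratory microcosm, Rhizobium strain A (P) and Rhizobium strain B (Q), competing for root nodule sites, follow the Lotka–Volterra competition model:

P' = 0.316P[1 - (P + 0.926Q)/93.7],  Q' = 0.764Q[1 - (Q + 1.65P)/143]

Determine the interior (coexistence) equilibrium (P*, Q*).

Setting both brackets to zero gives the nullclines P + 0.926Q = 93.7 and 1.65P + Q = 143.
Substituting Q = 143 - 1.65P into the first: P(1 - 0.926·1.65) = 93.7 - 0.926·143.
So P* = -38.7/-0.528 = 73.3, and then Q* = 143 - 1.65·73.3 = 22.

P* ≈ 73.3, Q* ≈ 22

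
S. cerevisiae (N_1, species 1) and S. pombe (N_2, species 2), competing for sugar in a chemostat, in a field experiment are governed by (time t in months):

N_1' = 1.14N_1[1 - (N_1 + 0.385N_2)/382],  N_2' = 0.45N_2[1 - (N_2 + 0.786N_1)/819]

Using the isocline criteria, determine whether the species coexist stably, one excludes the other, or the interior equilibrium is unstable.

stable coexistence

Compare the nullcline intercepts: K1/α12 = 382/0.385 = 992 > K2 = 819; K2/α21 = 819/0.786 = 1040 > K1 = 382.
Since both inequalities hold, each species can invade when rare, so the interior equilibrium is stable.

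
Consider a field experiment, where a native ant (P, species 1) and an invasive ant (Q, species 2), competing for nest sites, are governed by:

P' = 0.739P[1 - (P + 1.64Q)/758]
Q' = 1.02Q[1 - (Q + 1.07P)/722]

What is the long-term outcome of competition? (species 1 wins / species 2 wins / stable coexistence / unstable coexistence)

Compare the nullcline intercepts: K1/α12 = 758/1.64 = 462 < K2 = 722; K2/α21 = 722/1.07 = 675 < K1 = 758.
Since both are reversed, neither can invade when rare; the interior point is a saddle.

unstable coexistence (outcome depends on initial conditions)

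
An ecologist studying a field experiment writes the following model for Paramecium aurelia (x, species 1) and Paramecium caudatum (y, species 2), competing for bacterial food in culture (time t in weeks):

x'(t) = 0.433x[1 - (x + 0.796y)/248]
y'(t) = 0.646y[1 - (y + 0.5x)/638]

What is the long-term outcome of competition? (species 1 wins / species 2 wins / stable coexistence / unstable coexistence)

Compare the nullcline intercepts: K1/α12 = 248/0.796 = 312 < K2 = 638; K2/α21 = 638/0.5 = 1280 > K1 = 248.
Since the inequalities point opposite ways, species 2 can invade but species 1 cannot.

species 2 excludes species 1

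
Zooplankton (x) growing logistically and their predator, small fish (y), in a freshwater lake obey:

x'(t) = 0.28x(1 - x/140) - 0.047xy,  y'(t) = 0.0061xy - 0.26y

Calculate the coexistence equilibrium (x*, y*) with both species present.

x* ≈ 42.6, y* ≈ 4.14

From dy/dt = 0 with y > 0: 0.0061x* = 0.26, so x* = 42.6.
Substitute into dx/dt = 0: 0.28(1 - 42.6/140) = 0.047y*.
The bracket is 0.696, giving y* = 0.195/0.047 = 4.14.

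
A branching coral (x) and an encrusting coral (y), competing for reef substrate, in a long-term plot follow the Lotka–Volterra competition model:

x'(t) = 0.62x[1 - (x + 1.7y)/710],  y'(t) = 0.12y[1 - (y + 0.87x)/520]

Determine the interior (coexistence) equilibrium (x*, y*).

x* ≈ 363, y* ≈ 204

Setting both brackets to zero gives the nullclines x + 1.7y = 710 and 0.87x + y = 520.
Substituting y = 520 - 0.87x into the first: x(1 - 1.7·0.87) = 710 - 1.7·520.
So x* = -174/-0.479 = 363, and then y* = 520 - 0.87·363 = 204.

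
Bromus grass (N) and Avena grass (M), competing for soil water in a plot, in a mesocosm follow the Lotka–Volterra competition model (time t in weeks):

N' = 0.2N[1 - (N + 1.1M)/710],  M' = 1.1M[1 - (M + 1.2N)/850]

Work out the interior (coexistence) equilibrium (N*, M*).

N* ≈ 703, M* ≈ 6.25

Setting both brackets to zero gives the nullclines N + 1.1M = 710 and 1.2N + M = 850.
Substituting M = 850 - 1.2N into the first: N(1 - 1.1·1.2) = 710 - 1.1·850.
So N* = -225/-0.32 = 703, and then M* = 850 - 1.2·703 = 6.25.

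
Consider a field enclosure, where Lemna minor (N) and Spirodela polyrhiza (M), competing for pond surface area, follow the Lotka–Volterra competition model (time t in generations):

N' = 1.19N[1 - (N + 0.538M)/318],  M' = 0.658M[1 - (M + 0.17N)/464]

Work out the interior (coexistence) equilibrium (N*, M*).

N* ≈ 75.3, M* ≈ 451

Setting both brackets to zero gives the nullclines N + 0.538M = 318 and 0.17N + M = 464.
Substituting M = 464 - 0.17N into the first: N(1 - 0.538·0.17) = 318 - 0.538·464.
So N* = 68.4/0.909 = 75.3, and then M* = 464 - 0.17·75.3 = 451.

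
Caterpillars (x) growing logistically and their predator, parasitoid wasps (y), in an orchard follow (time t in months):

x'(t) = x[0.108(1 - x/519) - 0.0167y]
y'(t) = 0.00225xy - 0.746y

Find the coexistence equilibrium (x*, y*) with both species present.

x* ≈ 332, y* ≈ 2.34

From dy/dt = 0 with y > 0: 0.00225x* = 0.746, so x* = 332.
Substitute into dx/dt = 0: 0.108(1 - 332/519) = 0.0167y*.
The bracket is 0.361, giving y* = 0.039/0.0167 = 2.34.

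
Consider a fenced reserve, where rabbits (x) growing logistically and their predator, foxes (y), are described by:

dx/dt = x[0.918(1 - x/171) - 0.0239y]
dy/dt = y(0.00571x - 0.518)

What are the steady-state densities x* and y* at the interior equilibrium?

x* ≈ 90.7, y* ≈ 18

From dy/dt = 0 with y > 0: 0.00571x* = 0.518, so x* = 90.7.
Substitute into dx/dt = 0: 0.918(1 - 90.7/171) = 0.0239y*.
The bracket is 0.469, giving y* = 0.431/0.0239 = 18.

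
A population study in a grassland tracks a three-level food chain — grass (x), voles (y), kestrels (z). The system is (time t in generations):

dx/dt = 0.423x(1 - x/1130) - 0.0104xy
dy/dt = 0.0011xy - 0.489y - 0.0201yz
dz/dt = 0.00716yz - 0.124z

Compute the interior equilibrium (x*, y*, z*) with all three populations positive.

From dz/dt = 0: 0.00716y* = 0.124, so y* = 17.3.
From dx/dt = 0: 0.423(1 - x*/1130) = 0.0104·17.3, giving x* = 1130·(1 - 0.426) = 649.
From dy/dt = 0: 0.0011·649 - 0.489 = 0.0201z*, so z* = 0.225/0.0201 = 11.2.

x* ≈ 649, y* ≈ 17.3, z* ≈ 11.2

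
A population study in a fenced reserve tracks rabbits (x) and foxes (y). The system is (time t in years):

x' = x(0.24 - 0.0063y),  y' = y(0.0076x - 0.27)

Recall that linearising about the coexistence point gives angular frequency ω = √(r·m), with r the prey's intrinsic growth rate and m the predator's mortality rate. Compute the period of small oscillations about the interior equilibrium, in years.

Here r = 0.24 and m = 0.27, so r·m = 0.0648.
ω = √0.0648 = 0.255 per year, hence T = 2π/ω ≈ 24.7 years.

T ≈ 24.7 years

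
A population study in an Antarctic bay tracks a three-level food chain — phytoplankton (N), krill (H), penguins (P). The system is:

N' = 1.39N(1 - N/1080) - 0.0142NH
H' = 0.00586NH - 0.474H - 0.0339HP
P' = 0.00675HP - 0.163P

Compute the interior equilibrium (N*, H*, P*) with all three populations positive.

N* ≈ 814, H* ≈ 24.1, P* ≈ 127

From dP/dt = 0: 0.00675H* = 0.163, so H* = 24.1.
From dN/dt = 0: 1.39(1 - N*/1080) = 0.0142·24.1, giving N* = 1080·(1 - 0.247) = 814.
From dH/dt = 0: 0.00586·814 - 0.474 = 0.0339P*, so P* = 4.29/0.0339 = 127.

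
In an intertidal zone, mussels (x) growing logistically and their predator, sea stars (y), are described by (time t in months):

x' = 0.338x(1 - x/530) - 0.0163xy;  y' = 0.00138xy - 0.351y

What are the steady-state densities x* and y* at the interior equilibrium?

x* ≈ 254, y* ≈ 10.8

From dy/dt = 0 with y > 0: 0.00138x* = 0.351, so x* = 254.
Substitute into dx/dt = 0: 0.338(1 - 254/530) = 0.0163y*.
The bracket is 0.52, giving y* = 0.176/0.0163 = 10.8.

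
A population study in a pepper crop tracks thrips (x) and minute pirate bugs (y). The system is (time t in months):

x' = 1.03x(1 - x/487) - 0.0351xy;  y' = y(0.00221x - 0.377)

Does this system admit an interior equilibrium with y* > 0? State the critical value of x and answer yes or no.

Threshold x = 171; K > 171, so yes, the predator persists.

The predator equation gives dy/dt > 0 only when x > 0.377/0.00221 = 171.
Without the predator, x → K = 487. Since 487 > 171, the predator can invade and persist.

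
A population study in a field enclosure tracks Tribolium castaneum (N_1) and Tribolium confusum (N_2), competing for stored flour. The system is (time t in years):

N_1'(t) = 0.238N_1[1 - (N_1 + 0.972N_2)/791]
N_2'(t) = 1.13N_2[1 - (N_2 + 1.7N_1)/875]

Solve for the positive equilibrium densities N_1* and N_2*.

Setting both brackets to zero gives the nullclines N_1 + 0.972N_2 = 791 and 1.7N_1 + N_2 = 875.
Substituting N_2 = 875 - 1.7N_1 into the first: N_1(1 - 0.972·1.7) = 791 - 0.972·875.
So N_1* = -59.5/-0.652 = 91.2, and then N_2* = 875 - 1.7·91.2 = 720.

N_1* ≈ 91.2, N_2* ≈ 720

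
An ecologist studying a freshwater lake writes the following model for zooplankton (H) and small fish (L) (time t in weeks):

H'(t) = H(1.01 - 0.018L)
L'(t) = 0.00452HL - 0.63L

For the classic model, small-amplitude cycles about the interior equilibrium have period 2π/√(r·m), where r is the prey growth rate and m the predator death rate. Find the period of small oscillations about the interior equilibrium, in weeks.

Here r = 1.01 and m = 0.63, so r·m = 0.636.
ω = √0.636 = 0.798 per week, hence T = 2π/ω ≈ 7.88 weeks.

T ≈ 7.88 weeks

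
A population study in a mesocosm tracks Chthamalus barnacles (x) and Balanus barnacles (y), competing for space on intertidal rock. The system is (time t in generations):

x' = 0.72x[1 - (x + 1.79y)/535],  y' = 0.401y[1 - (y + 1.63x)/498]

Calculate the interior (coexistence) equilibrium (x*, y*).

Setting both brackets to zero gives the nullclines x + 1.79y = 535 and 1.63x + y = 498.
Substituting y = 498 - 1.63x into the first: x(1 - 1.79·1.63) = 535 - 1.79·498.
So x* = -356/-1.92 = 186, and then y* = 498 - 1.63·186 = 195.

x* ≈ 186, y* ≈ 195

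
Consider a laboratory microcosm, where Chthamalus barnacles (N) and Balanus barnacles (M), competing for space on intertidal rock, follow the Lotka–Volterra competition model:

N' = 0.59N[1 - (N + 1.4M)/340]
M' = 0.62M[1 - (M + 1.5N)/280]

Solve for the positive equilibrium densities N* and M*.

Setting both brackets to zero gives the nullclines N + 1.4M = 340 and 1.5N + M = 280.
Substituting M = 280 - 1.5N into the first: N(1 - 1.4·1.5) = 340 - 1.4·280.
So N* = -52/-1.1 = 47.3, and then M* = 280 - 1.5·47.3 = 209.

N* ≈ 47.3, M* ≈ 209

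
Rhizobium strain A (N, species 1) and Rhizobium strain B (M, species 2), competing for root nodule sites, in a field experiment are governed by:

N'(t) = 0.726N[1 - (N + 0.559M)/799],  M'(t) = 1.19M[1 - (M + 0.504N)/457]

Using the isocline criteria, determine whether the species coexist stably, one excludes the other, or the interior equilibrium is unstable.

stable coexistence

Compare the nullcline intercepts: K1/α12 = 799/0.559 = 1430 > K2 = 457; K2/α21 = 457/0.504 = 907 > K1 = 799.
Since both inequalities hold, each species can invade when rare, so the interior equilibrium is stable.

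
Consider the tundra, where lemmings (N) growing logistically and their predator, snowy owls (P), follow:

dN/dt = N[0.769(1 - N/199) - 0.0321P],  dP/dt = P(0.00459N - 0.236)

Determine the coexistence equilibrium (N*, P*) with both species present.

N* ≈ 51.4, P* ≈ 17.8

From dP/dt = 0 with P > 0: 0.00459N* = 0.236, so N* = 51.4.
Substitute into dN/dt = 0: 0.769(1 - 51.4/199) = 0.0321P*.
The bracket is 0.742, giving P* = 0.57/0.0321 = 17.8.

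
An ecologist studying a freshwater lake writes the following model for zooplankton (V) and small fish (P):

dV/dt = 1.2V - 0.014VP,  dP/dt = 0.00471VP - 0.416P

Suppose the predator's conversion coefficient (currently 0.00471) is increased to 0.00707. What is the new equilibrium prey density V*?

At the interior fixed point, setting dP/dt = 0 with P > 0 fixes V* = (predator death rate)/(VP coefficient) — independent of the other coefficients.
With the change, V* = 0.416/0.00707 = 58.8; it falls from 88.3.

V* ≈ 58.8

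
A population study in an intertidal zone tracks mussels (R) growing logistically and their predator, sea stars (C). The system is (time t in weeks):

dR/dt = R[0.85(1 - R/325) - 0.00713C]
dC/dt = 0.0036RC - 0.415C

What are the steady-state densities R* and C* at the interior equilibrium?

R* ≈ 115, C* ≈ 76.9

From dC/dt = 0 with C > 0: 0.0036R* = 0.415, so R* = 115.
Substitute into dR/dt = 0: 0.85(1 - 115/325) = 0.00713C*.
The bracket is 0.645, giving C* = 0.549/0.00713 = 76.9.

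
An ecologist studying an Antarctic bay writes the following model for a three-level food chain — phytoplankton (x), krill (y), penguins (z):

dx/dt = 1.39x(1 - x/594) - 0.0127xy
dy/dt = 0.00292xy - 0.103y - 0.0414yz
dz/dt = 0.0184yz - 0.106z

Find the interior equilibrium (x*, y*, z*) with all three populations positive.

x* ≈ 563, y* ≈ 5.76, z* ≈ 37.2

From dz/dt = 0: 0.0184y* = 0.106, so y* = 5.76.
From dx/dt = 0: 1.39(1 - x*/594) = 0.0127·5.76, giving x* = 594·(1 - 0.0526) = 563.
From dy/dt = 0: 0.00292·563 - 0.103 = 0.0414z*, so z* = 1.54/0.0414 = 37.2.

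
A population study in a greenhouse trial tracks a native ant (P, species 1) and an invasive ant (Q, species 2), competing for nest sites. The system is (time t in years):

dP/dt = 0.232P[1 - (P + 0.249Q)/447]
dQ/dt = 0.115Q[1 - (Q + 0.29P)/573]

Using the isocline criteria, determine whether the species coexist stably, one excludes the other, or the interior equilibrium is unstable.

stable coexistence

Compare the nullcline intercepts: K1/α12 = 447/0.249 = 1800 > K2 = 573; K2/α21 = 573/0.29 = 1980 > K1 = 447.
Since both inequalities hold, each species can invade when rare, so the interior equilibrium is stable.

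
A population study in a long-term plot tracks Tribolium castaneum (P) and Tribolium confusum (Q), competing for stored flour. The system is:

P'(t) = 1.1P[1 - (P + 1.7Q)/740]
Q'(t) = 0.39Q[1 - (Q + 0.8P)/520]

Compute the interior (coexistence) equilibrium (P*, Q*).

P* ≈ 400, Q* ≈ 200

Setting both brackets to zero gives the nullclines P + 1.7Q = 740 and 0.8P + Q = 520.
Substituting Q = 520 - 0.8P into the first: P(1 - 1.7·0.8) = 740 - 1.7·520.
So P* = -144/-0.36 = 400, and then Q* = 520 - 0.8·400 = 200.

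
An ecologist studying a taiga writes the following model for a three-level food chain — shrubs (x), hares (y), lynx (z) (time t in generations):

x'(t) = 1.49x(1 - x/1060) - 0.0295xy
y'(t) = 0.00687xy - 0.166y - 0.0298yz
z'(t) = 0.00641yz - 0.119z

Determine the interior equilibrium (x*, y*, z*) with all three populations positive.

x* ≈ 670, y* ≈ 18.6, z* ≈ 149

From dz/dt = 0: 0.00641y* = 0.119, so y* = 18.6.
From dx/dt = 0: 1.49(1 - x*/1060) = 0.0295·18.6, giving x* = 1060·(1 - 0.368) = 670.
From dy/dt = 0: 0.00687·670 - 0.166 = 0.0298z*, so z* = 4.44/0.0298 = 149.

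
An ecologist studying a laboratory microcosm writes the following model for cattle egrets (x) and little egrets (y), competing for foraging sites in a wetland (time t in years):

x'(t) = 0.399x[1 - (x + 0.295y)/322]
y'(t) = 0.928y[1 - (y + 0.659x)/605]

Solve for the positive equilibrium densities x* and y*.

x* ≈ 178, y* ≈ 488

Setting both brackets to zero gives the nullclines x + 0.295y = 322 and 0.659x + y = 605.
Substituting y = 605 - 0.659x into the first: x(1 - 0.295·0.659) = 322 - 0.295·605.
So x* = 144/0.806 = 178, and then y* = 605 - 0.659·178 = 488.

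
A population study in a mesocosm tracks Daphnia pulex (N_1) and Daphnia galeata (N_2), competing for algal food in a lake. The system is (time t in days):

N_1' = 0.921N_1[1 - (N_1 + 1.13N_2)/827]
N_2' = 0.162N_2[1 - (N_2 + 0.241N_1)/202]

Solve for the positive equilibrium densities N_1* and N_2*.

N_1* ≈ 823, N_2* ≈ 3.7

Setting both brackets to zero gives the nullclines N_1 + 1.13N_2 = 827 and 0.241N_1 + N_2 = 202.
Substituting N_2 = 202 - 0.241N_1 into the first: N_1(1 - 1.13·0.241) = 827 - 1.13·202.
So N_1* = 599/0.728 = 823, and then N_2* = 202 - 0.241·823 = 3.7.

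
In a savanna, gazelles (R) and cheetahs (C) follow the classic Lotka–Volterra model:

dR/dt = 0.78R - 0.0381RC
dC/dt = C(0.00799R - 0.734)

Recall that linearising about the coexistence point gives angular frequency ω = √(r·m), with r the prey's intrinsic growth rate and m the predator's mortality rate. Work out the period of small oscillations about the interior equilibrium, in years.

T ≈ 8.3 years

Here r = 0.78 and m = 0.734, so r·m = 0.573.
ω = √0.573 = 0.757 per year, hence T = 2π/ω ≈ 8.3 years.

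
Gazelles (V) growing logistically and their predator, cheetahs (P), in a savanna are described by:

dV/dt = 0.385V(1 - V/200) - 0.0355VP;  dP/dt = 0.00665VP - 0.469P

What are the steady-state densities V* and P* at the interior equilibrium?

From dP/dt = 0 with P > 0: 0.00665V* = 0.469, so V* = 70.5.
Substitute into dV/dt = 0: 0.385(1 - 70.5/200) = 0.0355P*.
The bracket is 0.647, giving P* = 0.249/0.0355 = 7.02.

V* ≈ 70.5, P* ≈ 7.02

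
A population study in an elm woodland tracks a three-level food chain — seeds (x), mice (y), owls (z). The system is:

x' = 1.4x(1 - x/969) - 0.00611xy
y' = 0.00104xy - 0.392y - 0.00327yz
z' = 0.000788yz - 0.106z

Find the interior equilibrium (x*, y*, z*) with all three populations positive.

From dz/dt = 0: 0.000788y* = 0.106, so y* = 135.
From dx/dt = 0: 1.4(1 - x*/969) = 0.00611·135, giving x* = 969·(1 - 0.587) = 400.
From dy/dt = 0: 0.00104·400 - 0.392 = 0.00327z*, so z* = 0.0241/0.00327 = 7.38.

x* ≈ 400, y* ≈ 135, z* ≈ 7.38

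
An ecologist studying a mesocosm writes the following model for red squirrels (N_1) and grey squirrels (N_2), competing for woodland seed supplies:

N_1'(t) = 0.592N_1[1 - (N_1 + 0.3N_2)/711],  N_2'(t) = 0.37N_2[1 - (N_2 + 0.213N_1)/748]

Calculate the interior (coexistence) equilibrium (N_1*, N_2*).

Setting both brackets to zero gives the nullclines N_1 + 0.3N_2 = 711 and 0.213N_1 + N_2 = 748.
Substituting N_2 = 748 - 0.213N_1 into the first: N_1(1 - 0.3·0.213) = 711 - 0.3·748.
So N_1* = 487/0.936 = 520, and then N_2* = 748 - 0.213·520 = 637.

N_1* ≈ 520, N_2* ≈ 637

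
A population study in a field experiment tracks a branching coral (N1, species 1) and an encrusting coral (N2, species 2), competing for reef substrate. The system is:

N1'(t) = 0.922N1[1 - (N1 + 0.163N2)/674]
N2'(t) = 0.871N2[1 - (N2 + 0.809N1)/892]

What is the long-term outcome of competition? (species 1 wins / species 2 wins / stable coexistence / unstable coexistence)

stable coexistence

Compare the nullcline intercepts: K1/α12 = 674/0.163 = 4130 > K2 = 892; K2/α21 = 892/0.809 = 1100 > K1 = 674.
Since both inequalities hold, each species can invade when rare, so the interior equilibrium is stable.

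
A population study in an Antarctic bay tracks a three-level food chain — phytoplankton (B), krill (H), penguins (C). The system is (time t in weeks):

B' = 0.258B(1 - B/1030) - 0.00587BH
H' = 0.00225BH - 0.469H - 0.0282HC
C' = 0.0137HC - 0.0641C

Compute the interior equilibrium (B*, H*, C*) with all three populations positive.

B* ≈ 920, H* ≈ 4.68, C* ≈ 56.8

From dC/dt = 0: 0.0137H* = 0.0641, so H* = 4.68.
From dB/dt = 0: 0.258(1 - B*/1030) = 0.00587·4.68, giving B* = 1030·(1 - 0.106) = 920.
From dH/dt = 0: 0.00225·920 - 0.469 = 0.0282C*, so C* = 1.6/0.0282 = 56.8.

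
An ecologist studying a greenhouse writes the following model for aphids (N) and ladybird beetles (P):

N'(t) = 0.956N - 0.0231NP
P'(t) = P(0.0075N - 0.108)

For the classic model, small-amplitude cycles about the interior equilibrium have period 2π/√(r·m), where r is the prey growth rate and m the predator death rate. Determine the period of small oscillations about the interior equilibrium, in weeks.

Here r = 0.956 and m = 0.108, so r·m = 0.103.
ω = √0.103 = 0.321 per week, hence T = 2π/ω ≈ 19.6 weeks.

T ≈ 19.6 weeks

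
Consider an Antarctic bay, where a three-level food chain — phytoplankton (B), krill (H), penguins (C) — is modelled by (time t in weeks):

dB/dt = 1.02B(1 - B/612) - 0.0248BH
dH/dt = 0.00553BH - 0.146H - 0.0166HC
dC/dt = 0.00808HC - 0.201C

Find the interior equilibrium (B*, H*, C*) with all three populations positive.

From dC/dt = 0: 0.00808H* = 0.201, so H* = 24.9.
From dB/dt = 0: 1.02(1 - B*/612) = 0.0248·24.9, giving B* = 612·(1 - 0.605) = 242.
From dH/dt = 0: 0.00553·242 - 0.146 = 0.0166C*, so C* = 1.19/0.0166 = 71.8.

B* ≈ 242, H* ≈ 24.9, C* ≈ 71.8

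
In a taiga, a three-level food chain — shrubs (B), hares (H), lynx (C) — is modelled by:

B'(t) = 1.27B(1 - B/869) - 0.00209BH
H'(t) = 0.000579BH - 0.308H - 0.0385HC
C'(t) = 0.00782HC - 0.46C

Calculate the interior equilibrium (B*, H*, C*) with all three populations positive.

B* ≈ 785, H* ≈ 58.8, C* ≈ 3.8

From dC/dt = 0: 0.00782H* = 0.46, so H* = 58.8.
From dB/dt = 0: 1.27(1 - B*/869) = 0.00209·58.8, giving B* = 869·(1 - 0.0968) = 785.
From dH/dt = 0: 0.000579·785 - 0.308 = 0.0385C*, so C* = 0.146/0.0385 = 3.8.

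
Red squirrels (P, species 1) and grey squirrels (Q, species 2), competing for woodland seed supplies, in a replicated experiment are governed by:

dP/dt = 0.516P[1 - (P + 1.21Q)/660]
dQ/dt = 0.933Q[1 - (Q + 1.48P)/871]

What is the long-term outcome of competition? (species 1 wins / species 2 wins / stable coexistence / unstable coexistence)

unstable coexistence (outcome depends on initial conditions)

Compare the nullcline intercepts: K1/α12 = 660/1.21 = 545 < K2 = 871; K2/α21 = 871/1.48 = 589 < K1 = 660.
Since both are reversed, neither can invade when rare; the interior point is a saddle.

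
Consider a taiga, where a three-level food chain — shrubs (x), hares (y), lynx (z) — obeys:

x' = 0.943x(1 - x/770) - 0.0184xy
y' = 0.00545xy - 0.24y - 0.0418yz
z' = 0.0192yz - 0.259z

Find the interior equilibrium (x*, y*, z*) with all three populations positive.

x* ≈ 567, y* ≈ 13.5, z* ≈ 68.2

From dz/dt = 0: 0.0192y* = 0.259, so y* = 13.5.
From dx/dt = 0: 0.943(1 - x*/770) = 0.0184·13.5, giving x* = 770·(1 - 0.263) = 567.
From dy/dt = 0: 0.00545·567 - 0.24 = 0.0418z*, so z* = 2.85/0.0418 = 68.2.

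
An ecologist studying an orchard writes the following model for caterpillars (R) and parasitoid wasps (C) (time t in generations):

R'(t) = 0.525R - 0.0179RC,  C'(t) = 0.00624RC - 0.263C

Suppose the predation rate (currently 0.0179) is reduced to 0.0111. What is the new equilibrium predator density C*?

At the interior fixed point, setting dR/dt = 0 with R > 0 fixes C* = (prey growth rate)/(RC coefficient) — independent of the other coefficients.
With the change, C* = 0.525/0.0111 = 47.3; it rises from 29.3.

C* ≈ 47.3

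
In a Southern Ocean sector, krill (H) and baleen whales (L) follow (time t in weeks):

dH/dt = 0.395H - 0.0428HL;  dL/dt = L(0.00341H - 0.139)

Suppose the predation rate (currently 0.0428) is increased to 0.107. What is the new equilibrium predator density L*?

L* ≈ 3.69

At the interior fixed point, setting dH/dt = 0 with H > 0 fixes L* = (prey growth rate)/(HL coefficient) — independent of the other coefficients.
With the change, L* = 0.395/0.107 = 3.69; it falls from 9.23.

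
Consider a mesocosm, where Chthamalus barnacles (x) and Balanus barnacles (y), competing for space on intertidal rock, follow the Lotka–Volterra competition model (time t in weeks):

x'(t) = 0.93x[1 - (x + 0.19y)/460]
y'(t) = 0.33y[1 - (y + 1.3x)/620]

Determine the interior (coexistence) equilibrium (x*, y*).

Setting both brackets to zero gives the nullclines x + 0.19y = 460 and 1.3x + y = 620.
Substituting y = 620 - 1.3x into the first: x(1 - 0.19·1.3) = 460 - 0.19·620.
So x* = 342/0.753 = 454, and then y* = 620 - 1.3·454 = 29.2.

x* ≈ 454, y* ≈ 29.2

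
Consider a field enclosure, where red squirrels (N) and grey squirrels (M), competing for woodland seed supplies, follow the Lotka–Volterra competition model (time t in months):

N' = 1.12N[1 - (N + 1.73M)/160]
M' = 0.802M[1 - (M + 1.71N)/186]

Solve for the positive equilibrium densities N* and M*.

Setting both brackets to zero gives the nullclines N + 1.73M = 160 and 1.71N + M = 186.
Substituting M = 186 - 1.71N into the first: N(1 - 1.73·1.71) = 160 - 1.73·186.
So N* = -162/-1.96 = 82.6, and then M* = 186 - 1.71·82.6 = 44.7.

N* ≈ 82.6, M* ≈ 44.7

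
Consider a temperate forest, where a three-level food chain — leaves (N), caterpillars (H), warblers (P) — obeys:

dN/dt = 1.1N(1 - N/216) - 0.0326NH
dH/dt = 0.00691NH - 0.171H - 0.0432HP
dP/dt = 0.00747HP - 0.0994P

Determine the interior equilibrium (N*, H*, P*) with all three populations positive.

N* ≈ 131, H* ≈ 13.3, P* ≈ 17

From dP/dt = 0: 0.00747H* = 0.0994, so H* = 13.3.
From dN/dt = 0: 1.1(1 - N*/216) = 0.0326·13.3, giving N* = 216·(1 - 0.394) = 131.
From dH/dt = 0: 0.00691·131 - 0.171 = 0.0432P*, so P* = 0.733/0.0432 = 17.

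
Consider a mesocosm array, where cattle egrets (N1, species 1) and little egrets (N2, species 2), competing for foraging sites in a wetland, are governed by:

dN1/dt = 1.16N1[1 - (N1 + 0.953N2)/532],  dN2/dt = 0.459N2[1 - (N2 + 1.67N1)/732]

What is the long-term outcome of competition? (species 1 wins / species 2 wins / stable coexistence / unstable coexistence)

Compare the nullcline intercepts: K1/α12 = 532/0.953 = 558 < K2 = 732; K2/α21 = 732/1.67 = 438 < K1 = 532.
Since both are reversed, neither can invade when rare; the interior point is a saddle.

unstable coexistence (outcome depends on initial conditions)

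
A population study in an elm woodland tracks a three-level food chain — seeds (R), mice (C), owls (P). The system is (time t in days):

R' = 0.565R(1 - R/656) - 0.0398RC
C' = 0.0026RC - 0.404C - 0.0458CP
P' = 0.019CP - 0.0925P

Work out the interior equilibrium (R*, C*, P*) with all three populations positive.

R* ≈ 431, C* ≈ 4.87, P* ≈ 15.6

From dP/dt = 0: 0.019C* = 0.0925, so C* = 4.87.
From dR/dt = 0: 0.565(1 - R*/656) = 0.0398·4.87, giving R* = 656·(1 - 0.343) = 431.
From dC/dt = 0: 0.0026·431 - 0.404 = 0.0458P*, so P* = 0.717/0.0458 = 15.6.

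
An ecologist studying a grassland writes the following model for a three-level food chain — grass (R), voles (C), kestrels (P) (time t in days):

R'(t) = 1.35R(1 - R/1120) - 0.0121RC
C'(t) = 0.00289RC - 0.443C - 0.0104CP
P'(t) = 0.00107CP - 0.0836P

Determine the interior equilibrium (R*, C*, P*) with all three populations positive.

R* ≈ 336, C* ≈ 78.1, P* ≈ 50.7

From dP/dt = 0: 0.00107C* = 0.0836, so C* = 78.1.
From dR/dt = 0: 1.35(1 - R*/1120) = 0.0121·78.1, giving R* = 1120·(1 - 0.7) = 336.
From dC/dt = 0: 0.00289·336 - 0.443 = 0.0104P*, so P* = 0.527/0.0104 = 50.7.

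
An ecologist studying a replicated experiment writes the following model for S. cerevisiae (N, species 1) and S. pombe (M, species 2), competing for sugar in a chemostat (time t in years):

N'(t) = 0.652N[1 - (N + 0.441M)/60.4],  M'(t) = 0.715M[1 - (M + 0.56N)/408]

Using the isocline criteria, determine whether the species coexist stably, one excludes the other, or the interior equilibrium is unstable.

species 2 excludes species 1

Compare the nullcline intercepts: K1/α12 = 60.4/0.441 = 137 < K2 = 408; K2/α21 = 408/0.56 = 729 > K1 = 60.4.
Since the inequalities point opposite ways, species 2 can invade but species 1 cannot.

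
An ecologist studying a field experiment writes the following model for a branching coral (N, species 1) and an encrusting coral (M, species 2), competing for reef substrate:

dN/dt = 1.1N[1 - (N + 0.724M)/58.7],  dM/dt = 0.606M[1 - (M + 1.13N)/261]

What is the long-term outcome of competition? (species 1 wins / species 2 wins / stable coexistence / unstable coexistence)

species 2 excludes species 1

Compare the nullcline intercepts: K1/α12 = 58.7/0.724 = 81.1 < K2 = 261; K2/α21 = 261/1.13 = 231 > K1 = 58.7.
Since the inequalities point opposite ways, species 2 can invade but species 1 cannot.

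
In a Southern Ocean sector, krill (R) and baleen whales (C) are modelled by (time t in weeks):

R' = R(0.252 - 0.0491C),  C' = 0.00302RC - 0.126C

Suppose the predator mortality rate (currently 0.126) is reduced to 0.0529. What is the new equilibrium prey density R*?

At the interior fixed point, setting dC/dt = 0 with C > 0 fixes R* = (predator death rate)/(RC coefficient) — independent of the other coefficients.
With the change, R* = 0.0529/0.00302 = 17.5; it falls from 41.7.

R* ≈ 17.5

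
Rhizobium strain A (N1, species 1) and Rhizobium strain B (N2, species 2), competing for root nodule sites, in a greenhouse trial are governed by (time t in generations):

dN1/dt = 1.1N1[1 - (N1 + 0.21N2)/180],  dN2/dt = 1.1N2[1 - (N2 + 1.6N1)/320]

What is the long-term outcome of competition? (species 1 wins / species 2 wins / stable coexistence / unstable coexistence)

Compare the nullcline intercepts: K1/α12 = 180/0.21 = 857 > K2 = 320; K2/α21 = 320/1.6 = 200 > K1 = 180.
Since both inequalities hold, each species can invade when rare, so the interior equilibrium is stable.

stable coexistence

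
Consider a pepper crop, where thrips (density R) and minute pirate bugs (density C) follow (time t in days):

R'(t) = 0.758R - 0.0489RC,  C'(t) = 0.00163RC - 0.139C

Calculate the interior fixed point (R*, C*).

R* ≈ 85.3, C* ≈ 15.5

Set dC/dt = 0 with C > 0: 0.00163R - 0.139 = 0, so R* = 0.139/0.00163 = 85.3.
Set dR/dt = 0 with R > 0: 0.758 - 0.0489C = 0, so C* = 0.758/0.0489 = 15.5.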